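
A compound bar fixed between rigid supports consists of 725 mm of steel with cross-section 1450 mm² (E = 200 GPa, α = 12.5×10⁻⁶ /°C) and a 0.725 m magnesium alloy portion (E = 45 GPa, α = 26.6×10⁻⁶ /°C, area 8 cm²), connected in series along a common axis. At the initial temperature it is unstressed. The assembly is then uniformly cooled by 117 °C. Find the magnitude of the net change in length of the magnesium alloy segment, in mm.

With the walls removed the bar would change length by δ_free = Σ αᵢΔT Lᵢ = 12.5×10⁻⁶×117×725 + 26.6×10⁻⁶×117×725 = 3.317 mm.
The walls prevent any net length change, so an axial force P (same in every segment) develops. Compatibility: P · Σ Lᵢ/(AᵢEᵢ) = δ_free.
Σ Lᵢ/(AᵢEᵢ) = 725/(1450×200×10³) + 725/(800×45×10³) = 2.264×10⁻⁵ mm/N.
Hence P = δ_free / Σ(L/AE) = 3.317/2.264×10⁻⁵ = 146.5 kN (tensile).
For the magnesium alloy segment, free thermal change = 26.6×10⁻⁶×117×725 = 2.256 mm and elastic change from P = 146500×725/(800×45×10³) = 2.95 mm; these oppose, so the net change is 0.694 mm (segment lengthens).

|ΔL| ≈ 0.694 mm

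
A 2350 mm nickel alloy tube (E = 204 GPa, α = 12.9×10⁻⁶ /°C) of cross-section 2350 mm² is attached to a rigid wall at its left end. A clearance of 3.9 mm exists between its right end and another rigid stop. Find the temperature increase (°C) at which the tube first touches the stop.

ΔT ≈ 129 °C

The gap closes when αΔT L = 3.9 mm, since the tube is still unstressed at that instant.
ΔT = 3.9 / (12.9×10⁻⁶ × 2350) = 128.6 °C.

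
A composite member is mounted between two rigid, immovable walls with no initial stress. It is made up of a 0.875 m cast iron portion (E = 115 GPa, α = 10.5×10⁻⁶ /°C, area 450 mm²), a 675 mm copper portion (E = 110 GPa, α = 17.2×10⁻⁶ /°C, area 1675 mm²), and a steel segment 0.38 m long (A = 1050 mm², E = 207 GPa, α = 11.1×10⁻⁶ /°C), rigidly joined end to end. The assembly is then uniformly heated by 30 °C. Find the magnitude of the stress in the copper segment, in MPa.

σ ≈ 20.1 MPa (compressive)

If the supports were absent, the total length change would be Σ αᵢΔT Lᵢ = 10.5×10⁻⁶×30×875 + 17.2×10⁻⁶×30×675 + 11.1×10⁻⁶×30×380 = 0.7505 mm.
The walls prevent any net length change, so an axial force P (same in every segment) develops. Compatibility: P · Σ Lᵢ/(AᵢEᵢ) = δ_free.
The series flexibility is Σ Lᵢ/(AᵢEᵢ) = 875/(450×115×10³) + 675/(1675×110×10³) + 380/(1050×207×10³) = 2.232×10⁻⁵ mm/N.
Hence P = δ_free / Σ(L/AE) = 0.7505/2.232×10⁻⁵ = 33.62 kN (compressive).
σ_{copper} = P / A = 33620 / 1675 = 20.07 MPa.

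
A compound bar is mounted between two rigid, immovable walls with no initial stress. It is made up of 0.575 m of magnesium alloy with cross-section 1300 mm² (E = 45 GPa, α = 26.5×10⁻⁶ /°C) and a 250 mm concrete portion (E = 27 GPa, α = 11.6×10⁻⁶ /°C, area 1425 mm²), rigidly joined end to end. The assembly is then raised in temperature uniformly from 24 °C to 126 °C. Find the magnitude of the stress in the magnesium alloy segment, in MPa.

σ ≈ 87.2 MPa (compressive)

Free thermal expansion of the whole bar: Σ αᵢΔT Lᵢ = 26.5×10⁻⁶×102×575 + 11.6×10⁻⁶×102×250 = 1.85 mm.
The rigid supports impose zero overall length change; the single axial force P common to all segments must satisfy P Σ Lᵢ/(AᵢEᵢ) = δ_free.
The series flexibility is Σ Lᵢ/(AᵢEᵢ) = 575/(1300×45×10³) + 250/(1425×27×10³) = 1.633×10⁻⁵ mm/N.
Hence P = δ_free / Σ(L/AE) = 1.85/1.633×10⁻⁵ = 113.3 kN (compressive).
σ_{magnesium alloy} = P / A = 113300 / 1300 = 87.16 MPa.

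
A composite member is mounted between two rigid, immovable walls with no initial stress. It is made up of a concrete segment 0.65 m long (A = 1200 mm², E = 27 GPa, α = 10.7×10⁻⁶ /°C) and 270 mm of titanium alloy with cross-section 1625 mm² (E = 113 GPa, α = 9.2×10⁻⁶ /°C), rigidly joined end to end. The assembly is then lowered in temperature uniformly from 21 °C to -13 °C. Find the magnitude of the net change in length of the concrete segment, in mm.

|ΔL| ≈ 0.0625 mm

Free thermal contraction of the whole bar: Σ αᵢΔT Lᵢ = 10.7×10⁻⁶×34×650 + 9.2×10⁻⁶×34×270 = 0.3209 mm.
The walls prevent any net length change, so an axial force P (same in every segment) develops. Compatibility: P · Σ Lᵢ/(AᵢEᵢ) = δ_free.
Σ Lᵢ/(AᵢEᵢ) = 650/(1200×27×10³) + 270/(1625×113×10³) = 2.153×10⁻⁵ mm/N.
Hence P = δ_free / Σ(L/AE) = 0.3209/2.153×10⁻⁵ = 14.9 kN (tensile).
For the concrete segment, free thermal change = 10.7×10⁻⁶×34×650 = 0.2365 mm and elastic change from P = 14900×650/(1200×27×10³) = 0.299 mm; these oppose, so the net change is 0.0625 mm (segment lengthens).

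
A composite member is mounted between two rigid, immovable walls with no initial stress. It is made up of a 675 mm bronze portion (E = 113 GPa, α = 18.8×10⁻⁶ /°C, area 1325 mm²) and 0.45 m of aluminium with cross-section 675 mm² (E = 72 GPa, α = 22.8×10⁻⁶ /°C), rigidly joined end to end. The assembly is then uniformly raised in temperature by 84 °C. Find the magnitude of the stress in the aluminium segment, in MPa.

σ ≈ 207 MPa (compressive)

With the walls removed the bar would change length by δ_free = Σ αᵢΔT Lᵢ = 18.8×10⁻⁶×84×675 + 22.8×10⁻⁶×84×450 = 1.928 mm.
Since the ends are fixed, an axial force P builds up, equal in every segment, with P · Σ Lᵢ/(AᵢEᵢ) = δ_free.
The series flexibility is Σ Lᵢ/(AᵢEᵢ) = 675/(1325×113×10³) + 450/(675×72×10³) = 1.377×10⁻⁵ mm/N.
So P = 1.928 / 1.377×10⁻⁵ = 140 kN, compressive.
σ_{aluminium} = P / A = 140000 / 675 = 207.4 MPa.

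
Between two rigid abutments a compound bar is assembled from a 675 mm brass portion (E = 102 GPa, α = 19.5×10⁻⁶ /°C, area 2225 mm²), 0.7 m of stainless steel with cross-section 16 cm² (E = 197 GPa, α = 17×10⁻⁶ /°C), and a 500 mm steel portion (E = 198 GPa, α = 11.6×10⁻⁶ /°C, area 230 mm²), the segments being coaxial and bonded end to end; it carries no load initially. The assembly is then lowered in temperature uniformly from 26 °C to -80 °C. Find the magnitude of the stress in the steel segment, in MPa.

σ ≈ 879 MPa (tensile)

With the walls removed the bar would change length by δ_free = Σ αᵢΔT Lᵢ = 19.5×10⁻⁶×106×675 + 17×10⁻⁶×106×700 + 11.6×10⁻⁶×106×500 = 3.271 mm.
The walls prevent any net length change, so an axial force P (same in every segment) develops. Compatibility: P · Σ Lᵢ/(AᵢEᵢ) = δ_free.
The series flexibility is Σ Lᵢ/(AᵢEᵢ) = 675/(2225×102×10³) + 700/(1600×197×10³) + 500/(230×198×10³) = 1.617×10⁻⁵ mm/N.
Hence P = δ_free / Σ(L/AE) = 3.271/1.617×10⁻⁵ = 202.3 kN (tensile).
σ_{steel} = P / A = 202300 / 230 = 879.4 MPa.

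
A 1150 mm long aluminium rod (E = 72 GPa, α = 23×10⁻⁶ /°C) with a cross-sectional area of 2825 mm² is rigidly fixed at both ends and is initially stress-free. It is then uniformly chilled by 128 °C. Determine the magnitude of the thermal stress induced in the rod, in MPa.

Because both ends are immovable the net strain is zero, and the suppressed thermal strain is αΔT = 23×10⁻⁶ × 128 = 2944×10⁻⁶.
σ = EαΔT = 72×10³ × 23×10⁻⁶ × 128 = 212 MPa (tensile; the rod is trying to contract).

σ ≈ 212 MPa (tensile)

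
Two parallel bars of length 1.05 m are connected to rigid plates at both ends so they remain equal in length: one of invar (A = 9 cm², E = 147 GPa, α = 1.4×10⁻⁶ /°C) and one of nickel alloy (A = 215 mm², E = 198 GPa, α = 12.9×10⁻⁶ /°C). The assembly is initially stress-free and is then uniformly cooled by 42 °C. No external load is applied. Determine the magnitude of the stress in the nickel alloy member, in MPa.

σ ≈ 72.4 MPa (tensile)

Both members must finish at the same length. With the larger α, the nickel alloy tends to over-contract; the plates restrain it, putting the nickel alloy in tension and the invar in compression. With no external load the two internal forces are equal and opposite, magnitude P.
Setting the final lengths equal and cancelling L: (α₁ − α₂)ΔT = P/(A₁E₁) + P/(A₂E₂).
|α₁ − α₂|·ΔT = 11.5×10⁻⁶ × 42 = 0.000483.
1/(A₁E₁) + 1/(A₂E₂) = 1/(900×147×10³) + 1/(215×198×10³) = 3.105×10⁻⁸ N⁻¹.
P = 0.000483 / 3.105×10⁻⁸ = 15560 N = 15.56 kN.
σ_{nickel alloy} = P/A₂ = 15560/215 = 72.35 MPa, tensile.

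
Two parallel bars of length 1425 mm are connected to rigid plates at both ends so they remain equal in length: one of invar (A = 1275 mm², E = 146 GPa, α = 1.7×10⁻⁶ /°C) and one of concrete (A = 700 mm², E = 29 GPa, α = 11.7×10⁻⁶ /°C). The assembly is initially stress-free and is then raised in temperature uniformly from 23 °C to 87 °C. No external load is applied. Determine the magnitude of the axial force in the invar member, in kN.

P ≈ 11.7 kN (tensile in the invar)

Both members must finish at the same length. With the larger α, the concrete tends to over-expand; the plates restrain it, putting the concrete in compression and the invar in tension. With no external load the two internal forces are equal and opposite, magnitude P.
Compatibility of the two members (thermal + elastic change equal): (α₁ − α₂)ΔT = P·[1/(A₁E₁) + 1/(A₂E₂)].
|α₁ − α₂|·ΔT = 10×10⁻⁶ × 64 = 0.00064.
1/(A₁E₁) + 1/(A₂E₂) = 1/(1275×146×10³) + 1/(700×29×10³) = 5.463×10⁻⁸ N⁻¹.
So P = 0.00064 / 5.463×10⁻⁸ = 11.71 kN.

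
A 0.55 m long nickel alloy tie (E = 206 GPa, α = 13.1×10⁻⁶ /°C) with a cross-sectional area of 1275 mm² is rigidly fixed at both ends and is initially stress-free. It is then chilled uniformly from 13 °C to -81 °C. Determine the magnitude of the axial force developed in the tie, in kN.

P ≈ 323 kN (tensile)

With zero net strain, σ = E·αΔT = 206 GPa × 13.1×10⁻⁶ × 94 = 253.7 MPa.
Axial force P = σA = 253.7 × 1275 = 323400 N = 323.4 kN, tensile.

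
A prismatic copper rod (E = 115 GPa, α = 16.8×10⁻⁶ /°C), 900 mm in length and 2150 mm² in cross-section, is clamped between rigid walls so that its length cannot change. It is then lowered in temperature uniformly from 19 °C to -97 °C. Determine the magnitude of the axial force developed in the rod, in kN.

P ≈ 482 kN (tensile)

The ends cannot move, so σ = EαΔT = 115×10³ × 16.8×10⁻⁶ × 116 = 224.1 MPa.
Then P = σA = 224.1 × 2150 mm² = 481.8 kN, tensile.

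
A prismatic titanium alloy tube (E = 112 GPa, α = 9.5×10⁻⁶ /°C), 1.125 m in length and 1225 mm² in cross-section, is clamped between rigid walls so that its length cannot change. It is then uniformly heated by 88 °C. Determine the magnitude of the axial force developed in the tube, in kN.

P ≈ 115 kN (compressive)

With zero net strain, σ = E·αΔT = 112 GPa × 9.5×10⁻⁶ × 88 = 93.63 MPa.
Axial force P = σA = 93.63 × 1225 = 114700 N = 114.7 kN, compressive.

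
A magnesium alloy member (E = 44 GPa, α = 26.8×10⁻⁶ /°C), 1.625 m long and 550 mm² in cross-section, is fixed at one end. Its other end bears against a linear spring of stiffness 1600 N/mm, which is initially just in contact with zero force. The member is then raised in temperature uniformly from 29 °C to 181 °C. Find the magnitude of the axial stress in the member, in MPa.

If the spring were absent the member would lengthen by αΔT L = 26.8×10⁻⁶ × 152 × 1625 = 6.62 mm.
With a force P in the spring, the elastic change of the member is PL/(AE) and that of the spring is P/k; compatibility requires their sum to equal δ_free.
So P = δ_free / [L/(AE) + 1/k] = 6.62 / [ 1625/(550×44×10³) + 1/(1600) ].
P = 6.62 / 0.0006921 = 9564 N.
σ = P/A = 9564/550 = 17.39 MPa.

σ ≈ 17.4 MPa (compressive)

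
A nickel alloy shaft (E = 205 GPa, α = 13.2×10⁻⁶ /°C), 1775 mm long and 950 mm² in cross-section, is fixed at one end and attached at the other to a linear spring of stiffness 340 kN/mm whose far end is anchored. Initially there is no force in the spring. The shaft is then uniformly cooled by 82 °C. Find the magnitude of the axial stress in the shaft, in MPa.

Free thermal contraction: δ_free = αΔT L = 13.2×10⁻⁶ × 82 × 1775 = 1.921 mm.
Let P be the tensile force in the spring. The shaft extends elastically by PL/(AE) and the spring stretches by P/k; together these equal δ_free.
So P = δ_free / [L/(AE) + 1/k] = 1.921 / [ 1775/(950×205×10³) + 1/(340×10³) ].
P = 1.921 / 1.206×10⁻⁵ = 159400 N.
σ = P/A = 159400/950 = 167.8 MPa.

σ ≈ 168 MPa (tensile)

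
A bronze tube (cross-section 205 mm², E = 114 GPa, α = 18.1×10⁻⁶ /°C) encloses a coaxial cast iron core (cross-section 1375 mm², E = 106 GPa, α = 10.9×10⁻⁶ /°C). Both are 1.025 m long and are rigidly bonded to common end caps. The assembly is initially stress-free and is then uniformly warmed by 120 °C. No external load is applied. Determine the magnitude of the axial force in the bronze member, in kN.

P ≈ 17.4 kN (compressive in the bronze)

Equilibrium of a rigid end plate with no external load gives equal and opposite internal forces ±P in the two members. Since α_{bronze} > α_{cast iron}, heating drives the bronze into compression and the cast iron into tension.
Equating the net (thermal + elastic) strains gives |α₁ − α₂|·ΔT = P·[1/(A₁E₁) + 1/(A₂E₂)].
|α₁ − α₂|·ΔT = 7.2×10⁻⁶ × 120 = 0.000864.
1/(A₁E₁) + 1/(A₂E₂) = 1/(205×114×10³) + 1/(1375×106×10³) = 4.965×10⁻⁸ N⁻¹.
P = 0.000864 / 4.965×10⁻⁸ = 17400 N = 17.4 kN.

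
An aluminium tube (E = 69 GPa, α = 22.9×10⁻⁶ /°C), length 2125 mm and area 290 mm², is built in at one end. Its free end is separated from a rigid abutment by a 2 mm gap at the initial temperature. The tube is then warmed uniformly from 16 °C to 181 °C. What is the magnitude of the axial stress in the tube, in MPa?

If the wall were absent the tube would grow by αΔT L = 22.9×10⁻⁶ × 165 × 2125 = 8.029 mm.
After closing the 2 mm clearance, 8.029 − 2 = 6.029 mm of expansion remains to be suppressed by the wall.
That suppressed elongation corresponds to σ = E·Δ/L = 69×10³ × 6.029/2125 = 195.8 MPa.

σ ≈ 196 MPa (compressive)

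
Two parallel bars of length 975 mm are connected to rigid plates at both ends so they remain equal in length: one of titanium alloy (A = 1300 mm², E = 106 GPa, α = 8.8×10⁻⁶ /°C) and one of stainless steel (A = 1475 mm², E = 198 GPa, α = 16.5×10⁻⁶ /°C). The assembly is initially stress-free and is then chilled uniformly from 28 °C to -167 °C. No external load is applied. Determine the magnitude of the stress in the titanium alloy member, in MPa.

The stainless steel has the larger α, so on cooling it would change length more than the titanium alloy if both were free. The rigid plates force a common final length, so the stainless steel is put into tension and the titanium alloy into compression, with equal and opposite forces P (no external load).
Equating the net (thermal + elastic) strains gives |α₁ − α₂|·ΔT = P·[1/(A₁E₁) + 1/(A₂E₂)].
|α₁ − α₂|·ΔT = 7.7×10⁻⁶ × 195 = 0.001501.
1/(A₁E₁) + 1/(A₂E₂) = 1/(1300×106×10³) + 1/(1475×198×10³) = 1.068×10⁻⁸ N⁻¹.
P = 0.001501 / 1.068×10⁻⁸ = 140600 N = 140.6 kN.
σ_{titanium alloy} = P/A₁ = 140600/1300 = 108.1 MPa, compressive.

σ ≈ 108 MPa (compressive)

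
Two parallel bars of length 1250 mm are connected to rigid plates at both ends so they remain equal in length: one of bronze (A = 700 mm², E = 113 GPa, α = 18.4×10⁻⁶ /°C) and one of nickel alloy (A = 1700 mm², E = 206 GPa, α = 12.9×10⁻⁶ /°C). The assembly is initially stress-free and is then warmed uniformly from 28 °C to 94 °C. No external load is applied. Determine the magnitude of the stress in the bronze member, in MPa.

σ ≈ 33.5 MPa (compressive)

Both members must finish at the same length. With the larger α, the bronze tends to over-expand; the plates restrain it, putting the bronze in compression and the nickel alloy in tension. With no external load the two internal forces are equal and opposite, magnitude P.
Compatibility of the two members (thermal + elastic change equal): (α₁ − α₂)ΔT = P·[1/(A₁E₁) + 1/(A₂E₂)].
|α₁ − α₂|·ΔT = 5.5×10⁻⁶ × 66 = 0.000363.
1/(A₁E₁) + 1/(A₂E₂) = 1/(700×113×10³) + 1/(1700×206×10³) = 1.55×10⁻⁸ N⁻¹.
So P = 0.000363 / 1.55×10⁻⁸ = 23.42 kN.
σ_{bronze} = P/A₁ = 23420/700 = 33.46 MPa, compressive.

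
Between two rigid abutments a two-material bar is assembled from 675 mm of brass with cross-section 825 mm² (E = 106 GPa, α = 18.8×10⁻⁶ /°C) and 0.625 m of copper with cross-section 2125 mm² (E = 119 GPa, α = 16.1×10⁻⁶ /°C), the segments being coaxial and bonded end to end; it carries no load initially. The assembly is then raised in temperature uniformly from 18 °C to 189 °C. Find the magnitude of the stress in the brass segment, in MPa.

σ ≈ 463 MPa (compressive)

Free thermal expansion of the whole bar: Σ αᵢΔT Lᵢ = 18.8×10⁻⁶×171×675 + 16.1×10⁻⁶×171×625 = 3.891 mm.
The walls prevent any net length change, so an axial force P (same in every segment) develops. Compatibility: P · Σ Lᵢ/(AᵢEᵢ) = δ_free.
The series flexibility is Σ Lᵢ/(AᵢEᵢ) = 675/(825×106×10³) + 625/(2125×119×10³) = 1.019×10⁻⁵ mm/N.
So P = 3.891 / 1.019×10⁻⁵ = 381.8 kN, compressive.
σ_{brass} = P / A = 381800 / 825 = 462.8 MPa.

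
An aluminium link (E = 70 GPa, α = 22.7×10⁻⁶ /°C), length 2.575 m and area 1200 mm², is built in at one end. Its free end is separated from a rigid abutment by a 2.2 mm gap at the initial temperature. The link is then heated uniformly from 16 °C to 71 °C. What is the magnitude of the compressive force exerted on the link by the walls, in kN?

Unrestrained expansion: δ_free = αΔT L = 22.7×10⁻⁶ × 55 × 2575 = 3.215 mm.
This exceeds the 2.2 mm gap, so the wall pushes back. The portion of expansion that must be recovered elastically is δ_free − gap = 3.215 − 2.2 = 1.015 mm.
So σ = E(δ_free − g)/L = 70×10³ × 1.015/2575 = 27.59 MPa.
Force on the wall = σA = 27.59 × 1200 mm² = 33.11 kN.

P ≈ 33.1 kN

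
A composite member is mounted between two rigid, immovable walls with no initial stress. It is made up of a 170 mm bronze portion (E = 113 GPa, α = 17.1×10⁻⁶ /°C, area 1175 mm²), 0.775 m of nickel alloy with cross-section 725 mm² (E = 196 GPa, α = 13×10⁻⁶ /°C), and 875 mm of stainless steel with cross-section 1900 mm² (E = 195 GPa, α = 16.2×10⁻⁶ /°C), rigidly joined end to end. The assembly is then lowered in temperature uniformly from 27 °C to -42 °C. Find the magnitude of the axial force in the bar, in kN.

P ≈ 206 kN (tensile)

Free thermal contraction of the whole bar: Σ αᵢΔT Lᵢ = 17.1×10⁻⁶×69×170 + 13×10⁻⁶×69×775 + 16.2×10⁻⁶×69×875 = 1.874 mm.
Since the ends are fixed, an axial force P builds up, equal in every segment, with P · Σ Lᵢ/(AᵢEᵢ) = δ_free.
The series flexibility is Σ Lᵢ/(AᵢEᵢ) = 170/(1175×113×10³) + 775/(725×196×10³) + 875/(1900×195×10³) = 9.096×10⁻⁶ mm/N.
So P = 1.874 / 9.096×10⁻⁶ = 206 kN, tensile.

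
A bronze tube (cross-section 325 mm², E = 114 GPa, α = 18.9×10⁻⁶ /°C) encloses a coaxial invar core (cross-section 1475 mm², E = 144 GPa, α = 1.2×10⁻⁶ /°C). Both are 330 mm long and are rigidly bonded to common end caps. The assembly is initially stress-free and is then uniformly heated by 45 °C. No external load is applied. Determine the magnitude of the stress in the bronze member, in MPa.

The bronze has the larger α, so on heating it would change length more than the invar if both were free. The rigid plates force a common final length, so the bronze is put into compression and the invar into tension, with equal and opposite forces P (no external load).
Equating the net (thermal + elastic) strains gives |α₁ − α₂|·ΔT = P·[1/(A₁E₁) + 1/(A₂E₂)].
|α₁ − α₂|·ΔT = 17.7×10⁻⁶ × 45 = 0.0007965.
1/(A₁E₁) + 1/(A₂E₂) = 1/(325×114×10³) + 1/(1475×144×10³) = 3.17×10⁻⁸ N⁻¹.
P = 0.0007965 / 3.17×10⁻⁸ = 25130 N = 25.13 kN.
σ_{bronze} = P/A₁ = 25130/325 = 77.31 MPa, compressive.

σ ≈ 77.3 MPa (compressive)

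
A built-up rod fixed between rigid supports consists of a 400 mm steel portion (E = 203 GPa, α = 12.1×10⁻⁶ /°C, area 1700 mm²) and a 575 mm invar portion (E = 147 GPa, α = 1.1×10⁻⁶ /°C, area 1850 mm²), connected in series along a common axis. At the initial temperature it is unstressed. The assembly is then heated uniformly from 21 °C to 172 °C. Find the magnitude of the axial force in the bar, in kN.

P ≈ 252 kN (compressive)

Free thermal expansion of the whole bar: Σ αᵢΔT Lᵢ = 12.1×10⁻⁶×151×400 + 1.1×10⁻⁶×151×575 = 0.8263 mm.
The walls prevent any net length change, so an axial force P (same in every segment) develops. Compatibility: P · Σ Lᵢ/(AᵢEᵢ) = δ_free.
Σ Lᵢ/(AᵢEᵢ) = 400/(1700×203×10³) + 575/(1850×147×10³) = 3.273×10⁻⁶ mm/N.
Hence P = δ_free / Σ(L/AE) = 0.8263/3.273×10⁻⁶ = 252.4 kN (compressive).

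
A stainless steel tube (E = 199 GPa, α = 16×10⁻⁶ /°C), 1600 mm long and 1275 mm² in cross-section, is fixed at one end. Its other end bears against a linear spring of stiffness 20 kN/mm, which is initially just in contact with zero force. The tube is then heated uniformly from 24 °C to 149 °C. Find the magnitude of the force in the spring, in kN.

The unrestrained thermal change is αΔT L = 16×10⁻⁶ × 125 × 1600 = 3.2 mm.
Let P be the compressive force at the spring. The tube shortens elastically by PL/(AE) and the spring compresses by P/k; together these equal δ_free.
P [ L/(AE) + 1/k ] = δ_free → P [ 1600/(1275×199×10³) + 1/(20×10³) ] = 3.2.
P = 3.2 / 5.631×10⁻⁵ = 56830 N.

P ≈ 56.8 kN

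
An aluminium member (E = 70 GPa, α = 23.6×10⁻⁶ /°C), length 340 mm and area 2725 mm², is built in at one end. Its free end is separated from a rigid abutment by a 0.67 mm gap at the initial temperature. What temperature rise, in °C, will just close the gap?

ΔT ≈ 83.5 °C

The gap closes when αΔT L = 0.67 mm, since the member is still unstressed at that instant.
ΔT = 0.67 / (23.6×10⁻⁶ × 340) = 83.5 °C.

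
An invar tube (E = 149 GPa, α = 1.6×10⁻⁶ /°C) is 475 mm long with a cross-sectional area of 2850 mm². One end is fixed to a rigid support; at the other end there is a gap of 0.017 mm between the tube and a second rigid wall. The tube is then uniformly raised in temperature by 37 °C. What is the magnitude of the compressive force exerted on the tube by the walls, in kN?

P ≈ 9.94 kN

Free thermal elongation = αΔT L = 1.6×10⁻⁶ × 37 × 475 = 0.02812 mm.
The gap closes (δ_free > 0.017 mm) and the wall then resists a further 0.02812 − 0.017 = 0.01112 mm of expansion.
Compatibility: PL/(AE) = 0.01112 mm, so σ = P/A = E × (0.01112/475) = 3.488 MPa.
P = σA = 3.488 × 2850 = 9.941 kN.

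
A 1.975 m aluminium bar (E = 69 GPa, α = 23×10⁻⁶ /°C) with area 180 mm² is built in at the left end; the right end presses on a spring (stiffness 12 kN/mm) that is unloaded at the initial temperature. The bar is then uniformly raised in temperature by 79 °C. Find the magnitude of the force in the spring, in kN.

Free thermal expansion: δ_free = αΔT L = 23×10⁻⁶ × 79 × 1975 = 3.589 mm.
Let P be the compressive force at the spring. The bar shortens elastically by PL/(AE) and the spring compresses by P/k; together these equal δ_free.
P [ L/(AE) + 1/k ] = δ_free → P [ 1975/(180×69×10³) + 1/(12×10³) ] = 3.589.
P = 3.589 / 0.0002424 = 14810 N.

P ≈ 14.8 kN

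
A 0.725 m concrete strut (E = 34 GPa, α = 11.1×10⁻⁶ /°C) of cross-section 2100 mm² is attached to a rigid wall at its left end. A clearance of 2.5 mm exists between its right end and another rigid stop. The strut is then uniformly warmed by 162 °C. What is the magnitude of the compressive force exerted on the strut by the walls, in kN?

Unrestrained expansion: δ_free = αΔT L = 11.1×10⁻⁶ × 162 × 725 = 1.304 mm.
This is smaller than the 2.5 mm clearance, so the strut expands freely without reaching the stop — the stress is zero.

P ≈ 0 kN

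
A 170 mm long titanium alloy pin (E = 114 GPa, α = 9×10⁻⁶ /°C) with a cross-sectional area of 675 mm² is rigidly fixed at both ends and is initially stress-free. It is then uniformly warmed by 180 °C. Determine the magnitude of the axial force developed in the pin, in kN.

P ≈ 125 kN (compressive)

With zero net strain, σ = E·αΔT = 114 GPa × 9×10⁻⁶ × 180 = 184.7 MPa.
Axial force P = σA = 184.7 × 675 = 124700 N = 124.7 kN, compressive.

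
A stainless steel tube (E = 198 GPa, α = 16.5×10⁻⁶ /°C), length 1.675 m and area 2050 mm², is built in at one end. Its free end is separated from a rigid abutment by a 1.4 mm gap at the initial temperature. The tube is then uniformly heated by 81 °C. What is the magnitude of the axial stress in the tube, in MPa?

Unrestrained expansion: δ_free = αΔT L = 16.5×10⁻⁶ × 81 × 1675 = 2.239 mm.
After closing the 1.4 mm clearance, 2.239 − 1.4 = 0.8386 mm of expansion remains to be suppressed by the wall.
That suppressed elongation corresponds to σ = E·Δ/L = 198×10³ × 0.8386/1675 = 99.13 MPa.

σ ≈ 99.1 MPa (compressive)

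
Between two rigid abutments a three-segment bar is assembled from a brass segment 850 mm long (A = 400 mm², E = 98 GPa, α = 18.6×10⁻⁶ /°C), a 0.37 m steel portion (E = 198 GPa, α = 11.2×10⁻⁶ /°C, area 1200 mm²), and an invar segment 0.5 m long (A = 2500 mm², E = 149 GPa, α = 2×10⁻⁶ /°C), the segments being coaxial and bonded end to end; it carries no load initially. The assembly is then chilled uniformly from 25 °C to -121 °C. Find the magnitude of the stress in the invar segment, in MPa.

σ ≈ 49.8 MPa (tensile)

Free thermal contraction of the whole bar: Σ αᵢΔT Lᵢ = 18.6×10⁻⁶×146×850 + 11.2×10⁻⁶×146×370 + 2×10⁻⁶×146×500 = 3.059 mm.
Since the ends are fixed, an axial force P builds up, equal in every segment, with P · Σ Lᵢ/(AᵢEᵢ) = δ_free.
The series flexibility is Σ Lᵢ/(AᵢEᵢ) = 850/(400×98×10³) + 370/(1200×198×10³) + 500/(2500×149×10³) = 2.458×10⁻⁵ mm/N.
So P = 3.059 / 2.458×10⁻⁵ = 124.4 kN, tensile.
σ_{invar} = P / A = 124400 / 2500 = 49.78 MPa.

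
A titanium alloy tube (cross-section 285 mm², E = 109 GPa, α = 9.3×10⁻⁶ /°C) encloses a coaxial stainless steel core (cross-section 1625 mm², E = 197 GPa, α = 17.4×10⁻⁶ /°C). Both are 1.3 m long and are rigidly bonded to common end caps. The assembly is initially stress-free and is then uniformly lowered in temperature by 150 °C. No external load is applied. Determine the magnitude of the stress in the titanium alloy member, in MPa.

Both members must finish at the same length. With the larger α, the stainless steel tends to over-contract; the plates restrain it, putting the stainless steel in tension and the titanium alloy in compression. With no external load the two internal forces are equal and opposite, magnitude P.
Compatibility of the two members (thermal + elastic change equal): (α₁ − α₂)ΔT = P·[1/(A₁E₁) + 1/(A₂E₂)].
|α₁ − α₂|·ΔT = 8.1×10⁻⁶ × 150 = 0.001215.
1/(A₁E₁) + 1/(A₂E₂) = 1/(285×109×10³) + 1/(1625×197×10³) = 3.531×10⁻⁸ N⁻¹.
So P = 0.001215 / 3.531×10⁻⁸ = 34.41 kN.
σ_{titanium alloy} = P/A₁ = 34410/285 = 120.7 MPa, compressive.

σ ≈ 121 MPa (compressive)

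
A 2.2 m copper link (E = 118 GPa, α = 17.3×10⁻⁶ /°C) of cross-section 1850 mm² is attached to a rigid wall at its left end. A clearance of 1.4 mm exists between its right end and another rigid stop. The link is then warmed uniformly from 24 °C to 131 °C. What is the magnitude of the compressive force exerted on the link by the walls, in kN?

Unrestrained expansion: δ_free = αΔT L = 17.3×10⁻⁶ × 107 × 2200 = 4.072 mm.
The gap closes (δ_free > 1.4 mm) and the wall then resists a further 4.072 − 1.4 = 2.672 mm of expansion.
So σ = E(δ_free − g)/L = 118×10³ × 2.672/2200 = 143.3 MPa.
P = σA = 143.3 × 1850 = 265.2 kN.

P ≈ 265 kN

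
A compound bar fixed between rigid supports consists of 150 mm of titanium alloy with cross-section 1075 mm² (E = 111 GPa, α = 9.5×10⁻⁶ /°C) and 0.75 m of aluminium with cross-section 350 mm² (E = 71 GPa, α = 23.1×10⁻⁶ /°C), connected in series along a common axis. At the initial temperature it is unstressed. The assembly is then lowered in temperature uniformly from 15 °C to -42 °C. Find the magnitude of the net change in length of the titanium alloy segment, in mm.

|ΔL| ≈ 0.0385 mm

If the supports were absent, the total length change would be Σ αᵢΔT Lᵢ = 9.5×10⁻⁶×57×150 + 23.1×10⁻⁶×57×750 = 1.069 mm.
Since the ends are fixed, an axial force P builds up, equal in every segment, with P · Σ Lᵢ/(AᵢEᵢ) = δ_free.
Σ Lᵢ/(AᵢEᵢ) = 150/(1075×111×10³) + 750/(350×71×10³) = 3.144×10⁻⁵ mm/N.
So P = 1.069 / 3.144×10⁻⁵ = 34 kN, tensile.
For the titanium alloy segment, free thermal change = 9.5×10⁻⁶×57×150 = 0.08122 mm and elastic change from P = 34000×150/(1075×111×10³) = 0.04273 mm; these oppose, so the net change is 0.0385 mm (segment shortens).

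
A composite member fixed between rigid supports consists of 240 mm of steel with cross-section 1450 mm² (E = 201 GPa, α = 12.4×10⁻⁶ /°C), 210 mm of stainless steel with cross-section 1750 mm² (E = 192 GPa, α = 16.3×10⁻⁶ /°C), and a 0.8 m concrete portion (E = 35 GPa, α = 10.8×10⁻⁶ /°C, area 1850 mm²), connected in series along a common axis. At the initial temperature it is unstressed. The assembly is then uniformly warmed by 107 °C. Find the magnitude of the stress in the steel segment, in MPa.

If the supports were absent, the total length change would be Σ αᵢΔT Lᵢ = 12.4×10⁻⁶×107×240 + 16.3×10⁻⁶×107×210 + 10.8×10⁻⁶×107×800 = 1.609 mm.
The walls prevent any net length change, so an axial force P (same in every segment) develops. Compatibility: P · Σ Lᵢ/(AᵢEᵢ) = δ_free.
The series flexibility is Σ Lᵢ/(AᵢEᵢ) = 240/(1450×201×10³) + 210/(1750×192×10³) + 800/(1850×35×10³) = 1.38×10⁻⁵ mm/N.
P = 1.609 / 1.38×10⁻⁵ = 116600 N = 116.6 kN, compressive.
σ_{steel} = P / A = 116600 / 1450 = 80.4 MPa.

σ ≈ 80.4 MPa (compressive)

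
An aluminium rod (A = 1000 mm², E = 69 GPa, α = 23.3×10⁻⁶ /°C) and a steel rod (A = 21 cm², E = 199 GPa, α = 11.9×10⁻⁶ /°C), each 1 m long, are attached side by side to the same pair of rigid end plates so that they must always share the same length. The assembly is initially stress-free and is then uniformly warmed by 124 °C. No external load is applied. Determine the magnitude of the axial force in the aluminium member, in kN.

P ≈ 83.7 kN (compressive in the aluminium)

Both members must finish at the same length. With the larger α, the aluminium tends to over-expand; the plates restrain it, putting the aluminium in compression and the steel in tension. With no external load the two internal forces are equal and opposite, magnitude P.
Setting the final lengths equal and cancelling L: (α₁ − α₂)ΔT = P/(A₁E₁) + P/(A₂E₂).
|α₁ − α₂|·ΔT = 11.4×10⁻⁶ × 124 = 0.001414.
1/(A₁E₁) + 1/(A₂E₂) = 1/(1000×69×10³) + 1/(2100×199×10³) = 1.689×10⁻⁸ N⁻¹.
P = 0.001414 / 1.689×10⁻⁸ = 83720 N = 83.72 kN.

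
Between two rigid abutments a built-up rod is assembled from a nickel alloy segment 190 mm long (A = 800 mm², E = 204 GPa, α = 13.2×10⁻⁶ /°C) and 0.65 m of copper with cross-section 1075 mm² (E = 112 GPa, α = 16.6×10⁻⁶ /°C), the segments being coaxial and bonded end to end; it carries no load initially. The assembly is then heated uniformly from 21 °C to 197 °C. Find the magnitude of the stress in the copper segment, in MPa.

σ ≈ 332 MPa (compressive)

Free thermal expansion of the whole bar: Σ αᵢΔT Lᵢ = 13.2×10⁻⁶×176×190 + 16.6×10⁻⁶×176×650 = 2.34 mm.
Since the ends are fixed, an axial force P builds up, equal in every segment, with P · Σ Lᵢ/(AᵢEᵢ) = δ_free.
The series flexibility is Σ Lᵢ/(AᵢEᵢ) = 190/(800×204×10³) + 650/(1075×112×10³) = 6.563×10⁻⁶ mm/N.
So P = 2.34 / 6.563×10⁻⁶ = 356.6 kN, compressive.
σ_{copper} = P / A = 356600 / 1075 = 331.7 MPa.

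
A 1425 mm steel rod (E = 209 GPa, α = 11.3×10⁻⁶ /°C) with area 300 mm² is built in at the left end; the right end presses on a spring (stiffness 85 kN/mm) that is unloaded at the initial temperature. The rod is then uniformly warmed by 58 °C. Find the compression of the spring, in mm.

If the spring were absent the rod would lengthen by αΔT L = 11.3×10⁻⁶ × 58 × 1425 = 0.9339 mm.
With a force P in the spring, the elastic change of the rod is PL/(AE) and that of the spring is P/k; compatibility requires their sum to equal δ_free.
So P = δ_free / [L/(AE) + 1/k] = 0.9339 / [ 1425/(300×209×10³) + 1/(85×10³) ].
P = 0.9339 / 3.449×10⁻⁵ = 27080 N.
Spring compression = P/k = 27080/(85×10³) = 0.3186 mm.

δ ≈ 0.319 mm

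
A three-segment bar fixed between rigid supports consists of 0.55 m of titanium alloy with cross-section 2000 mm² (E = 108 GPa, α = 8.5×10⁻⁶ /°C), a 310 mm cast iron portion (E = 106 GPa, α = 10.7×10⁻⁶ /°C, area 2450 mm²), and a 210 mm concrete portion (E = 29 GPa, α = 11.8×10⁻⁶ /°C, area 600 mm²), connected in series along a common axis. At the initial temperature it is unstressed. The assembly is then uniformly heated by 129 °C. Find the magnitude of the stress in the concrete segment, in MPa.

Free thermal expansion of the whole bar: Σ αᵢΔT Lᵢ = 8.5×10⁻⁶×129×550 + 10.7×10⁻⁶×129×310 + 11.8×10⁻⁶×129×210 = 1.351 mm.
The rigid supports impose zero overall length change; the single axial force P common to all segments must satisfy P Σ Lᵢ/(AᵢEᵢ) = δ_free.
The series flexibility is Σ Lᵢ/(AᵢEᵢ) = 550/(2000×108×10³) + 310/(2450×106×10³) + 210/(600×29×10³) = 1.581×10⁻⁵ mm/N.
Hence P = δ_free / Σ(L/AE) = 1.351/1.581×10⁻⁵ = 85.43 kN (compressive).
σ_{concrete} = P / A = 85430 / 600 = 142.4 MPa.

σ ≈ 142 MPa (compressive)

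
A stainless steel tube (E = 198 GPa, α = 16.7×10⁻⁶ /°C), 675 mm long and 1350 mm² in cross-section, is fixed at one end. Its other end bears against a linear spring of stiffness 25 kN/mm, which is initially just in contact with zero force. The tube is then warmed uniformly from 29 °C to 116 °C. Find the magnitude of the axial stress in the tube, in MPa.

If the spring were absent the tube would lengthen by αΔT L = 16.7×10⁻⁶ × 87 × 675 = 0.9807 mm.
With a force P in the spring, the elastic change of the tube is PL/(AE) and that of the spring is P/k; compatibility requires their sum to equal δ_free.
P [ L/(AE) + 1/k ] = δ_free → P [ 675/(1350×198×10³) + 1/(25×10³) ] = 0.9807.
P = 0.9807 / 4.253×10⁻⁵ = 23060 N.
σ = P/A = 23060/1350 = 17.08 MPa.

σ ≈ 17.1 MPa (compressive)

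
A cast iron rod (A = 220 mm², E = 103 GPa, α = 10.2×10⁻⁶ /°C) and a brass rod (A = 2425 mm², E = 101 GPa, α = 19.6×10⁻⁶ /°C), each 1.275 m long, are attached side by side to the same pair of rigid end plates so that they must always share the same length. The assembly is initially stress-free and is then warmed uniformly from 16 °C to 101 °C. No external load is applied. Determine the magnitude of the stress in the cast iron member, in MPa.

σ ≈ 75.3 MPa (tensile)

The brass has the larger α, so on heating it would change length more than the cast iron if both were free. The rigid plates force a common final length, so the brass is put into compression and the cast iron into tension, with equal and opposite forces P (no external load).
Setting the final lengths equal and cancelling L: (α₁ − α₂)ΔT = P/(A₁E₁) + P/(A₂E₂).
|α₁ − α₂|·ΔT = 9.4×10⁻⁶ × 85 = 0.000799.
1/(A₁E₁) + 1/(A₂E₂) = 1/(220×103×10³) + 1/(2425×101×10³) = 4.821×10⁻⁸ N⁻¹.
So P = 0.000799 / 4.821×10⁻⁸ = 16.57 kN.
σ_{cast iron} = P/A₁ = 16570/220 = 75.33 MPa, tensile.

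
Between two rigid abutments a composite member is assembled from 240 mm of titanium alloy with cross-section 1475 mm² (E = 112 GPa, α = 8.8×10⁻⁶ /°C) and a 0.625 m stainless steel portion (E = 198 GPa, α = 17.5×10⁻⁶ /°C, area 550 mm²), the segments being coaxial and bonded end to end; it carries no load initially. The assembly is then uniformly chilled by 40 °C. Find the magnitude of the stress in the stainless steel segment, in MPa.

If the supports were absent, the total length change would be Σ αᵢΔT Lᵢ = 8.8×10⁻⁶×40×240 + 17.5×10⁻⁶×40×625 = 0.522 mm.
Since the ends are fixed, an axial force P builds up, equal in every segment, with P · Σ Lᵢ/(AᵢEᵢ) = δ_free.
The series flexibility is Σ Lᵢ/(AᵢEᵢ) = 240/(1475×112×10³) + 625/(550×198×10³) = 7.192×10⁻⁶ mm/N.
Hence P = δ_free / Σ(L/AE) = 0.522/7.192×10⁻⁶ = 72.58 kN (tensile).
σ_{stainless steel} = P / A = 72580 / 550 = 132 MPa.

σ ≈ 132 MPa (tensile)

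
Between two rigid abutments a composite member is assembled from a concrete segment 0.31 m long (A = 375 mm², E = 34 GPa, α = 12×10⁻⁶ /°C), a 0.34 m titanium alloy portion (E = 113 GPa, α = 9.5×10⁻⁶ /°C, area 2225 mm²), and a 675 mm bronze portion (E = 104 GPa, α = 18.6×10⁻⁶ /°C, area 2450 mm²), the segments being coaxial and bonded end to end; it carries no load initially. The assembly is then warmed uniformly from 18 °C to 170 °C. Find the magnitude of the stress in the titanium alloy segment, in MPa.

σ ≈ 47.1 MPa (compressive)

Free thermal expansion of the whole bar: Σ αᵢΔT Lᵢ = 12×10⁻⁶×152×310 + 9.5×10⁻⁶×152×340 + 18.6×10⁻⁶×152×675 = 2.965 mm.
The rigid supports impose zero overall length change; the single axial force P common to all segments must satisfy P Σ Lᵢ/(AᵢEᵢ) = δ_free.
The series flexibility is Σ Lᵢ/(AᵢEᵢ) = 310/(375×34×10³) + 340/(2225×113×10³) + 675/(2450×104×10³) = 2.832×10⁻⁵ mm/N.
P = 2.965 / 2.832×10⁻⁵ = 104700 N = 104.7 kN, compressive.
σ_{titanium alloy} = P / A = 104700 / 2225 = 47.06 MPa.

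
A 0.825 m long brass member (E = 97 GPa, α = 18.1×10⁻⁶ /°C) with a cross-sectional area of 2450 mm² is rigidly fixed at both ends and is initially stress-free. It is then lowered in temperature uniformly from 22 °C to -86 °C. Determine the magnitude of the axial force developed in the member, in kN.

The ends cannot move, so σ = EαΔT = 97×10³ × 18.1×10⁻⁶ × 108 = 189.6 MPa.
P = AEαΔT = 2450 × 97×10³ × 18.1×10⁻⁶ × 108 = 464.6 kN (tensile).

P ≈ 465 kN (tensile)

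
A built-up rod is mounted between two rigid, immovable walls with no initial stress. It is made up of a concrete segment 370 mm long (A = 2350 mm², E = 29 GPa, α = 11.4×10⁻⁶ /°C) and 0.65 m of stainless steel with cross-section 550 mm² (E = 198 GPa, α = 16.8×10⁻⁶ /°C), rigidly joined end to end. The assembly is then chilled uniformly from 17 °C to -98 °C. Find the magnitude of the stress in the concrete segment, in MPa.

σ ≈ 65 MPa (tensile)

With the walls removed the bar would change length by δ_free = Σ αᵢΔT Lᵢ = 11.4×10⁻⁶×115×370 + 16.8×10⁻⁶×115×650 = 1.741 mm.
The rigid supports impose zero overall length change; the single axial force P common to all segments must satisfy P Σ Lᵢ/(AᵢEᵢ) = δ_free.
Σ Lᵢ/(AᵢEᵢ) = 370/(2350×29×10³) + 650/(550×198×10³) = 1.14×10⁻⁵ mm/N.
So P = 1.741 / 1.14×10⁻⁵ = 152.7 kN, tensile.
σ_{concrete} = P / A = 152700 / 2350 = 64.99 MPa.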